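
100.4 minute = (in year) 0.000191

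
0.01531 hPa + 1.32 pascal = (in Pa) 2.851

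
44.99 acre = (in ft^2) 1.96e+06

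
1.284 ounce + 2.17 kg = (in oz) 77.83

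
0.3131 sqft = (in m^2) 0.02909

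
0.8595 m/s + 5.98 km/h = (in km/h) 9.074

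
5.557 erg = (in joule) 5.557e-07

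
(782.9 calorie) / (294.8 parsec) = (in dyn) 3.601e-11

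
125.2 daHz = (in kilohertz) 1.252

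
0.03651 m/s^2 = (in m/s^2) 0.03651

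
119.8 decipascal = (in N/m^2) 11.98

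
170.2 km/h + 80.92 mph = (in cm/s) 8345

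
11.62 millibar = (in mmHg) 8.716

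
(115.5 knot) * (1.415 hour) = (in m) 3.027e+05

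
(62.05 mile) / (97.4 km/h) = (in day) 0.04272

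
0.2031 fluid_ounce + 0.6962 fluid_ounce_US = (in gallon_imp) 0.00585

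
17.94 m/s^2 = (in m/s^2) 17.94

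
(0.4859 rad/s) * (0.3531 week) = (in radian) 1.038e+05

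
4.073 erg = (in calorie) 9.735e-08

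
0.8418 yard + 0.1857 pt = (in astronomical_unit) 5.146e-12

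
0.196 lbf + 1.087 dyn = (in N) 0.8719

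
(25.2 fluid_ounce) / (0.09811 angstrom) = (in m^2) 7.596e+07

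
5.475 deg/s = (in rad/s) 0.09556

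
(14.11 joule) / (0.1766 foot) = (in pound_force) 58.93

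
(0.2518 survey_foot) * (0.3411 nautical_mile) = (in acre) 0.01198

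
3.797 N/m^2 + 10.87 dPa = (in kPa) 0.004884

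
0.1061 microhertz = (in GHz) 1.061e-16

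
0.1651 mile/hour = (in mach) 0.0002168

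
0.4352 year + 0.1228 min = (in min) 2.287e+05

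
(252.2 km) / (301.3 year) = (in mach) 7.795e-08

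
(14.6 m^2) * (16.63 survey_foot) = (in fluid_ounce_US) 2.502e+06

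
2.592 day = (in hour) 62.21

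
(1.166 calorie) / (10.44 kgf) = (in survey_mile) 2.961e-05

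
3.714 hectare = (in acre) 9.177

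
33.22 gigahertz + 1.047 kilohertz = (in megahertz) 3.322e+04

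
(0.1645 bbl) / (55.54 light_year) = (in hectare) 4.977e-24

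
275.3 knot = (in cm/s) 1.416e+04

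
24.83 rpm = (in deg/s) 149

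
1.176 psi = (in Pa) 8108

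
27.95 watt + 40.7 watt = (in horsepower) 0.09206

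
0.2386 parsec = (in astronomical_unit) 4.921e+04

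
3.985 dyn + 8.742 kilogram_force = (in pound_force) 19.27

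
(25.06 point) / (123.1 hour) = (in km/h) 7.182e-08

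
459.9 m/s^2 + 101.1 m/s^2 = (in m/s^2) 561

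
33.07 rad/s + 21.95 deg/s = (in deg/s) 1917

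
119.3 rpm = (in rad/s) 12.49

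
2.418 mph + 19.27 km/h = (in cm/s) 643.4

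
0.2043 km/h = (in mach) 0.0001667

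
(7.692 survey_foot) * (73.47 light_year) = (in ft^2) 1.754e+19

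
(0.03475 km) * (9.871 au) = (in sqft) 5.523e+14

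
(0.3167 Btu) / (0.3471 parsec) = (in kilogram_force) 3.181e-15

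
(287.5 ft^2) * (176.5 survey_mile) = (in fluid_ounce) 2.565e+11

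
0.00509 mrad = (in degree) 0.0002916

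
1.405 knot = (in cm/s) 72.28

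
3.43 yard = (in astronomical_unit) 2.097e-11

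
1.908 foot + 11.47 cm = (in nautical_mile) 0.0003759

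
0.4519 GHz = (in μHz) 4.519e+14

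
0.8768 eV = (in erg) 1.405e-12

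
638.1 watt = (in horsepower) 0.8557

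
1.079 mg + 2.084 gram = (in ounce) 0.07355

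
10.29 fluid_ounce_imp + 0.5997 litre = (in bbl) 0.005611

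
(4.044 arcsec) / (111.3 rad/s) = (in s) 1.762e-07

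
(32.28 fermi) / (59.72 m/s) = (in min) 9.009e-18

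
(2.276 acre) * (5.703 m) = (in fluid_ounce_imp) 1.849e+09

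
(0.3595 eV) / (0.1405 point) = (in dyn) 1.162e-10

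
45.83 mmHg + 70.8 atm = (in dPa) 7.18e+07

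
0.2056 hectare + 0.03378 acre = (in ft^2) 2.36e+04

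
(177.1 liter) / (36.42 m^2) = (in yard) 0.005318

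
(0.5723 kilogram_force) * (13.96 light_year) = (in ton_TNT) 1.772e+08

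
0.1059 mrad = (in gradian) 0.006742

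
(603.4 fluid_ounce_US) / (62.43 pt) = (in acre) 0.0002002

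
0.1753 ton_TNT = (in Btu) 6.952e+05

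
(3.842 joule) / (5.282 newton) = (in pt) 2062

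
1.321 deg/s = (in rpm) 0.2202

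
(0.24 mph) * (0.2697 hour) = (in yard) 113.9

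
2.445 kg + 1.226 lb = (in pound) 6.616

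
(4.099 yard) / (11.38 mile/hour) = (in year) 2.336e-08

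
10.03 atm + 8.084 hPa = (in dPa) 1.017e+07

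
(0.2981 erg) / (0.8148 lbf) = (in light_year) 8.694e-25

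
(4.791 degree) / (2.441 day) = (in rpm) 3.786e-06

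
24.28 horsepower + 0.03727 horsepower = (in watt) 1.813e+04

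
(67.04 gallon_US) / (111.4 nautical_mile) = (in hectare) 1.23e-10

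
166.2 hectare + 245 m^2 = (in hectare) 166.2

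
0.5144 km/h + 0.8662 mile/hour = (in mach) 0.001557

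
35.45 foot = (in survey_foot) 35.45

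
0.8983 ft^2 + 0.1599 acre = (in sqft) 6966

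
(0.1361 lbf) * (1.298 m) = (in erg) 7.858e+06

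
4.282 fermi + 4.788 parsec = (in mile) 9.18e+13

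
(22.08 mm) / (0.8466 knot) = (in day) 5.868e-07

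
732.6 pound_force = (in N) 3259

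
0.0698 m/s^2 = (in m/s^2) 0.0698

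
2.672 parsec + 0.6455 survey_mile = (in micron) 8.245e+22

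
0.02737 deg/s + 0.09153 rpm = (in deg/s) 0.5766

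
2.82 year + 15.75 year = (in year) 18.57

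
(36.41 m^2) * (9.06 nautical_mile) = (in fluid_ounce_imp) 2.15e+10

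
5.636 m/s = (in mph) 12.61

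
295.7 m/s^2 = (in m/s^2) 295.7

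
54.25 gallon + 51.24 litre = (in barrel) 1.614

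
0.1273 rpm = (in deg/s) 0.7638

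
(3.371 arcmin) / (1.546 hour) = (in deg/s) 1.009e-05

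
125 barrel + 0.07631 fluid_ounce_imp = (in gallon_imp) 4372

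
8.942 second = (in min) 0.149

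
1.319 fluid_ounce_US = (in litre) 0.03901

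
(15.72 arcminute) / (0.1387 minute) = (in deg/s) 0.03148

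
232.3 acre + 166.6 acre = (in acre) 398.9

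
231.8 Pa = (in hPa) 2.318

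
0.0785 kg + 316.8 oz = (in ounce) 319.6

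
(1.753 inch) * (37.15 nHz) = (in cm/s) 1.654e-07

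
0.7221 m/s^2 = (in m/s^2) 0.7221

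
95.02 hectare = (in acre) 234.8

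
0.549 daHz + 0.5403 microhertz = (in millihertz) 5490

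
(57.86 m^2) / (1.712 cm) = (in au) 2.259e-08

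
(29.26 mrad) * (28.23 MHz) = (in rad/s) 8.26e+05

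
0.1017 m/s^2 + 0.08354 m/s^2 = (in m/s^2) 0.1852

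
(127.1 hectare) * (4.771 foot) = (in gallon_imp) 4.066e+08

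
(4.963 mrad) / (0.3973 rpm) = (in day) 1.381e-06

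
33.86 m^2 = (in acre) 0.008367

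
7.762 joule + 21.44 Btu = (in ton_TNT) 5.408e-06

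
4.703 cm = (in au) 3.144e-13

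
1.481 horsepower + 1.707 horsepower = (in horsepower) 3.188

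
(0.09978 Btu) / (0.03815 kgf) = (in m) 281.4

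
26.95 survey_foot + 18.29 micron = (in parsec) 2.662e-16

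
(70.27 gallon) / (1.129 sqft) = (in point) 7189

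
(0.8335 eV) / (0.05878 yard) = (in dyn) 2.485e-13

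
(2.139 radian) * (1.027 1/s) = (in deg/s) 125.9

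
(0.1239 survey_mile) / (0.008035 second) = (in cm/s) 2.482e+06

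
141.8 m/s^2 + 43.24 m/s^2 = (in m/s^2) 185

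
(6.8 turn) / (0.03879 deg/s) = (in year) 0.002001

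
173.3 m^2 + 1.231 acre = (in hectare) 0.5155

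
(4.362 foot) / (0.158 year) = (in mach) 7.836e-10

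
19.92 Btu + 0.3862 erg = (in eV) 1.312e+23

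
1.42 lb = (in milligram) 6.441e+05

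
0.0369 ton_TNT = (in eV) 9.636e+26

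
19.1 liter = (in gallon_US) 5.046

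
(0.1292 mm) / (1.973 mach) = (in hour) 5.342e-11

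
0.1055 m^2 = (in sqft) 1.136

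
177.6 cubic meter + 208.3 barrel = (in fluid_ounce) 7.125e+06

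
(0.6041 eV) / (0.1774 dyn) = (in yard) 5.967e-14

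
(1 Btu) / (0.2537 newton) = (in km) 4.159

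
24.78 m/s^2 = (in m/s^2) 24.78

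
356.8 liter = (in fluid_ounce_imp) 1.256e+04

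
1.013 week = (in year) 0.01943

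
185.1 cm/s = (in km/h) 6.664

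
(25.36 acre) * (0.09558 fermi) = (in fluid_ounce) 3.317e-07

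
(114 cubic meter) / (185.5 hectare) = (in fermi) 6.146e+10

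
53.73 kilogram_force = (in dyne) 5.269e+07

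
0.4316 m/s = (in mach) 0.001268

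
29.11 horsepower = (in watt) 2.171e+04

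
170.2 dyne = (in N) 0.001702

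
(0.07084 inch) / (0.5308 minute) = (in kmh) 0.0002034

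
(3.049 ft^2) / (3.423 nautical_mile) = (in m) 4.468e-05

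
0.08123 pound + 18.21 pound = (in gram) 8297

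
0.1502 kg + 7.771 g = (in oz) 5.572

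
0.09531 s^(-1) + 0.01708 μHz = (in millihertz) 95.31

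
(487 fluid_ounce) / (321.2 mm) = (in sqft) 0.4826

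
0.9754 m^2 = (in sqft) 10.5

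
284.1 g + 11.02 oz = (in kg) 0.5965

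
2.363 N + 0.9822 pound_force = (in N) 6.732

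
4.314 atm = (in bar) 4.371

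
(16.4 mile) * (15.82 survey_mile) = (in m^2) 6.72e+08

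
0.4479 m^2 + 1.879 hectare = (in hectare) 1.879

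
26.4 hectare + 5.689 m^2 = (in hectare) 26.4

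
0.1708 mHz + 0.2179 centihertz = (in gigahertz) 2.35e-12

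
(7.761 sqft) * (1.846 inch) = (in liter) 33.81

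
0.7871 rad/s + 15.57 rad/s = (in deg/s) 937.2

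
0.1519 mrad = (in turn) 2.418e-05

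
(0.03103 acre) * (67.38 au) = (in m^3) 1.266e+15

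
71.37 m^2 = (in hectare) 0.007137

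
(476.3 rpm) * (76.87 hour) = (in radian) 1.38e+07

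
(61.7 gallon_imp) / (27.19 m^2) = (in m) 0.01032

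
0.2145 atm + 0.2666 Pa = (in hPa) 217.3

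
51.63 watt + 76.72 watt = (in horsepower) 0.1721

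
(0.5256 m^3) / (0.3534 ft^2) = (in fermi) 1.601e+16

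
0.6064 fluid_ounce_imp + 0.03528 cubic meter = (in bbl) 0.222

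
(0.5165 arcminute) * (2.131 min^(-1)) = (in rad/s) 5.336e-06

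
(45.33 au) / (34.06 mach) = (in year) 18.54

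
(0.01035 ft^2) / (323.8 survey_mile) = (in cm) 1.845e-07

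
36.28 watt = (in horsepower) 0.04865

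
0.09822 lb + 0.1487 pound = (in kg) 0.112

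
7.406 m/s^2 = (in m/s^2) 7.406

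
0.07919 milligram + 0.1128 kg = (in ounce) 3.979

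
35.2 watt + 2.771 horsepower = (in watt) 2102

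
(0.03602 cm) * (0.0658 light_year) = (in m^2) 2.242e+11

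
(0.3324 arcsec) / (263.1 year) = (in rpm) 1.855e-15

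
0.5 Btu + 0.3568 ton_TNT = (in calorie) 3.568e+08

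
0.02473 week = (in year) 0.0004743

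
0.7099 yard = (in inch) 25.56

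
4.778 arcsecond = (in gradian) 0.001475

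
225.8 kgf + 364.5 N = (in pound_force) 579.7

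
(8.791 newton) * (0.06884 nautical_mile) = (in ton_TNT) 2.679e-07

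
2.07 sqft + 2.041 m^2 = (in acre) 0.0005519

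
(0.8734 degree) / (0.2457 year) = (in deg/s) 1.127e-07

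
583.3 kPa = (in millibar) 5833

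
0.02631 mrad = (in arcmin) 0.09045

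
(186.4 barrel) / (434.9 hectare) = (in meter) 6.814e-06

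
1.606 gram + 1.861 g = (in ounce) 0.1223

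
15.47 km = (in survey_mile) 9.613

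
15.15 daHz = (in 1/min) 9090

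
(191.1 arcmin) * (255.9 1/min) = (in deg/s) 13.58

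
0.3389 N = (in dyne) 3.389e+04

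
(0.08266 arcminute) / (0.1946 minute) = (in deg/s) 0.000118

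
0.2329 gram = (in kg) 0.0002329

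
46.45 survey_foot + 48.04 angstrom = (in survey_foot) 46.45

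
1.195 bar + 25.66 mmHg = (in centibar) 122.9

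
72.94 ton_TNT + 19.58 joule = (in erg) 3.052e+18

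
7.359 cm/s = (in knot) 0.143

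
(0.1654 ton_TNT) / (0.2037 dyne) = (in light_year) 0.03591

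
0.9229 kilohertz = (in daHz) 92.29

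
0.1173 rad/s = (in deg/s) 6.721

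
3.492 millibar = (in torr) 2.619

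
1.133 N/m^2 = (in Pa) 1.133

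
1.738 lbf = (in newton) 7.731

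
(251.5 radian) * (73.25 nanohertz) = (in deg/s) 0.001056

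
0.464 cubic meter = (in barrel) 2.918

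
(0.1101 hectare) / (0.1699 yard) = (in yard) 7750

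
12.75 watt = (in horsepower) 0.0171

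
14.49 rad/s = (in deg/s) 830.2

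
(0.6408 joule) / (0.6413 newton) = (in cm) 99.92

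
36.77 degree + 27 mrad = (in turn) 0.1064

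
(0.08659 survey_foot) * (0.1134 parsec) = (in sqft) 9.941e+14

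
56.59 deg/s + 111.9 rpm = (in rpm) 121.3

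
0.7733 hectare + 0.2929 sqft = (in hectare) 0.7733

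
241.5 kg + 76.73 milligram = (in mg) 2.415e+08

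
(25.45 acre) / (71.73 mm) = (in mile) 892.2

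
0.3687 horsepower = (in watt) 274.9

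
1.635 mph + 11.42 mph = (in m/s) 5.836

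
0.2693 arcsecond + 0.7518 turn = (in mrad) 4724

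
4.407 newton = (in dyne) 4.407e+05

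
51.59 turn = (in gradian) 2.064e+04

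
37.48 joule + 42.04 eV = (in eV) 2.339e+20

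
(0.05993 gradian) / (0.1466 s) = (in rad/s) 0.006421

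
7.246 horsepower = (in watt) 5403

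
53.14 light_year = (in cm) 5.027e+19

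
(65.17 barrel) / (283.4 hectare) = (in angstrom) 3.656e+04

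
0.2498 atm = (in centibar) 25.31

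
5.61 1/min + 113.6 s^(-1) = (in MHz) 0.0001137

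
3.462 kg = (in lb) 7.632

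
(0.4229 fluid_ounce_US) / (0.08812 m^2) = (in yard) 0.0001552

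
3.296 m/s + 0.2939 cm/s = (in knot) 6.413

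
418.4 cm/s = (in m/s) 4.184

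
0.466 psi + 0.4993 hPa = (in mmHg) 24.47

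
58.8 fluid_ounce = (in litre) 1.739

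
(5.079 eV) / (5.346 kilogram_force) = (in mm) 1.552e-17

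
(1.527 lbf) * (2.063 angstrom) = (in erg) 0.01401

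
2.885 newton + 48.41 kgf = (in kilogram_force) 48.7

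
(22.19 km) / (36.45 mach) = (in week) 2.956e-06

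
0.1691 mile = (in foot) 892.8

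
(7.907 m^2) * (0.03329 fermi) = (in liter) 2.632e-13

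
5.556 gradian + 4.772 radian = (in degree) 278.4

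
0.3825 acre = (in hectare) 0.1548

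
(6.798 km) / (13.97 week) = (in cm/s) 0.08046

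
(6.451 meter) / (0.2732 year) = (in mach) 2.199e-09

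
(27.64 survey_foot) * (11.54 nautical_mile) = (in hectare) 18.01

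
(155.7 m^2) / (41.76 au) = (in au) 1.666e-22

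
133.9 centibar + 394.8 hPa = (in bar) 1.734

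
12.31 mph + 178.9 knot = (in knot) 189.6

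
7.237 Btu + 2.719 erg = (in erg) 7.635e+10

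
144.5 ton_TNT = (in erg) 6.046e+18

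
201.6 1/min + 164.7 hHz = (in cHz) 1.647e+06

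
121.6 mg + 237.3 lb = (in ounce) 3797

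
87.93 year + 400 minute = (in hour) 7.703e+05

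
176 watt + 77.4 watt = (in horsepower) 0.3398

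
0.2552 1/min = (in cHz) 0.4253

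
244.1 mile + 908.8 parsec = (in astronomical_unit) 1.875e+08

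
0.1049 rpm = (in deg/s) 0.6294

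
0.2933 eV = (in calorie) 1.123e-20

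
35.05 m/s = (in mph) 78.4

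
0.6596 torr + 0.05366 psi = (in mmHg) 3.435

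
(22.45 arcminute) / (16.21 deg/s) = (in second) 0.02308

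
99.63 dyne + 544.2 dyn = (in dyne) 643.8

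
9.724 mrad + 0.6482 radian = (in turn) 0.1047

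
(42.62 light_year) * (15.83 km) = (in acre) 1.577e+18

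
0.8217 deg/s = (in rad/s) 0.01434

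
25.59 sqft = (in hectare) 0.0002377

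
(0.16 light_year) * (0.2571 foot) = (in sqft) 1.277e+15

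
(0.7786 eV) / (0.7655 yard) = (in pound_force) 4.006e-20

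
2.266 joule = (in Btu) 0.002148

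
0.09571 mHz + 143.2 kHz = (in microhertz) 1.432e+11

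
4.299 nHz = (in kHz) 4.299e-12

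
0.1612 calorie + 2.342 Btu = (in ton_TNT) 5.907e-07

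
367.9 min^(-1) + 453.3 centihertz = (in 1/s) 10.66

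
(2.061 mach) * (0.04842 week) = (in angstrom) 2.055e+17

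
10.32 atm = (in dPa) 1.046e+07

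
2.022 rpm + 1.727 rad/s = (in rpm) 18.51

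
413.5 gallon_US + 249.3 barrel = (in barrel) 259.1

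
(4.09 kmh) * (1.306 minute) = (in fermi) 8.903e+16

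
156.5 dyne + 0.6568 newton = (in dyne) 6.584e+04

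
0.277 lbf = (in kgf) 0.1256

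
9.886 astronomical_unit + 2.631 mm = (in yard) 1.617e+12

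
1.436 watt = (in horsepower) 0.001926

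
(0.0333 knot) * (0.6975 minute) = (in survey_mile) 0.0004455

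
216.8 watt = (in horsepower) 0.2907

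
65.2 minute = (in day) 0.04528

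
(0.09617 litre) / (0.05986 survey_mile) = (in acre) 2.467e-10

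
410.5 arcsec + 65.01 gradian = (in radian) 1.023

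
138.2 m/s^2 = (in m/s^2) 138.2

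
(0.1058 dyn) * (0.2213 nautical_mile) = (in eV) 2.706e+15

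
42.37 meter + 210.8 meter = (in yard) 276.9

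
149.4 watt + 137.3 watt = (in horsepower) 0.3845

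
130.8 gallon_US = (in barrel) 3.114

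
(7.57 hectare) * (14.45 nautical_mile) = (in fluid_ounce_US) 6.85e+13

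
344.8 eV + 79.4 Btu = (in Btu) 79.4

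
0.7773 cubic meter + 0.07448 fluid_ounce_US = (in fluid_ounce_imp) 2.736e+04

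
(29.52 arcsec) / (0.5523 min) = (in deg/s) 0.0002475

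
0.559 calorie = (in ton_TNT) 5.59e-10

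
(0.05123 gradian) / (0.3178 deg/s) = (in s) 0.1451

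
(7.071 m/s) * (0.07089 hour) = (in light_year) 1.907e-13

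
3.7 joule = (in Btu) 0.003507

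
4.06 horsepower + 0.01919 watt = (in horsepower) 4.06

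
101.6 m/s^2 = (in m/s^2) 101.6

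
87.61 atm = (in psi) 1288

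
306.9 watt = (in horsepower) 0.4116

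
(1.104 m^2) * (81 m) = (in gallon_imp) 1.967e+04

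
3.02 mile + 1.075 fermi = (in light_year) 5.137e-13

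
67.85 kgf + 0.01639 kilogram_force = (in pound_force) 149.6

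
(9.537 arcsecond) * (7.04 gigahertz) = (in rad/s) 3.255e+05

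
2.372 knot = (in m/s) 1.22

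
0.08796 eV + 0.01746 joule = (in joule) 0.01746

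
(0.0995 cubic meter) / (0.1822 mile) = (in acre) 8.385e-08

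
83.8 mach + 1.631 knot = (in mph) 6.383e+04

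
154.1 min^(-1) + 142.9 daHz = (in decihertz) 1.432e+04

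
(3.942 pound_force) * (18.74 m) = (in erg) 3.286e+09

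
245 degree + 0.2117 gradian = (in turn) 0.6811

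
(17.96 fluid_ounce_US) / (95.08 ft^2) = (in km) 6.013e-08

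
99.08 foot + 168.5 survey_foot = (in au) 5.452e-10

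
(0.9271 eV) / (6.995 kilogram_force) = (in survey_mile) 1.345e-24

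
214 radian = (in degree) 1.226e+04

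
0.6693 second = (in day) 7.747e-06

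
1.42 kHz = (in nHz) 1.42e+12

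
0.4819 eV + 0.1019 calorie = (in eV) 2.661e+18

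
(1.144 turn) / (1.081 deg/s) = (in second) 381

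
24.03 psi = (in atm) 1.635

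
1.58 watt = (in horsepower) 0.002119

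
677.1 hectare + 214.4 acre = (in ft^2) 8.222e+07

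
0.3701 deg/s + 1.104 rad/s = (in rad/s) 1.11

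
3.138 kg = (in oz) 110.7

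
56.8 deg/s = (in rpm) 9.467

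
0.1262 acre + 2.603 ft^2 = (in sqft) 5500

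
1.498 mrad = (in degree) 0.08583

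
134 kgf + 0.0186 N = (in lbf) 295.4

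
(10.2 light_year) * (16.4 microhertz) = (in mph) 3.54e+12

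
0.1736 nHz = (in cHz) 1.736e-08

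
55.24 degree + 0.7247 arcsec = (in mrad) 964.1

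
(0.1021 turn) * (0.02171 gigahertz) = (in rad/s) 1.393e+07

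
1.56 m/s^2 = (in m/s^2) 1.56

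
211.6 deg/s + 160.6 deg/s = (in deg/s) 372.2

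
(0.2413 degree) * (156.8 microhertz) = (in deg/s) 3.784e-05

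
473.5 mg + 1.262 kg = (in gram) 1262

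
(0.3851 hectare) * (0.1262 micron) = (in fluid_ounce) 16.43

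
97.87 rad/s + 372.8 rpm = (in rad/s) 136.9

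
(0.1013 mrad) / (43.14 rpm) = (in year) 7.11e-13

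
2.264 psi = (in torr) 117.1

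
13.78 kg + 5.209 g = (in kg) 13.79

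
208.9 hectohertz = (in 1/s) 2.089e+04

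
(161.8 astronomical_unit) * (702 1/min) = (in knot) 5.505e+14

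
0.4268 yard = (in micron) 3.903e+05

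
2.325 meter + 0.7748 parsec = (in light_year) 2.527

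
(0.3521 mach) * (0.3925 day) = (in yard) 4.446e+06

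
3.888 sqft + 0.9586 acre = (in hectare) 0.388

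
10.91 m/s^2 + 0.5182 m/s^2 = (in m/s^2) 11.43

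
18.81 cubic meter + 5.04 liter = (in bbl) 118.3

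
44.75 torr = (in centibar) 5.966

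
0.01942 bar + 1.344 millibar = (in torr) 15.57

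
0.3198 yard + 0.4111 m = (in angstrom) 7.035e+09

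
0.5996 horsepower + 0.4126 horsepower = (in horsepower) 1.012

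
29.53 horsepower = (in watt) 2.202e+04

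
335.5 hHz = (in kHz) 33.55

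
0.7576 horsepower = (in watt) 564.9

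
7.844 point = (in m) 0.002767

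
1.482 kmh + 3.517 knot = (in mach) 0.006523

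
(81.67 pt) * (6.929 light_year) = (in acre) 4.667e+11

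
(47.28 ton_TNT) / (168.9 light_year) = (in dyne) 0.01238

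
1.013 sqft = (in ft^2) 1.013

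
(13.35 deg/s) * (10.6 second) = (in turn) 0.3931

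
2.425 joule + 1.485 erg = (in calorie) 0.5796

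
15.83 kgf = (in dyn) 1.552e+07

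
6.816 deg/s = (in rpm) 1.136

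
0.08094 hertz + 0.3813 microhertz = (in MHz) 8.094e-08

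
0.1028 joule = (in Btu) 9.744e-05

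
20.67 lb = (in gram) 9376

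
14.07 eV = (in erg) 2.254e-11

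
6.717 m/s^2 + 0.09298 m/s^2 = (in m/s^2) 6.81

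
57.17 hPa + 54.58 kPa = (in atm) 0.5951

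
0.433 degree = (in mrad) 7.557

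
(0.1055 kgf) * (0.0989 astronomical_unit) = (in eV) 9.554e+28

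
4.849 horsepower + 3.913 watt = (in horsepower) 4.854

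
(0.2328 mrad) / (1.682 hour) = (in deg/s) 2.203e-06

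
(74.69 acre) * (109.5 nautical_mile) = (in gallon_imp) 1.348e+13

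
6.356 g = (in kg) 0.006356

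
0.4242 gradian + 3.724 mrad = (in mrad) 10.39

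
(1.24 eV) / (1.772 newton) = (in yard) 1.226e-19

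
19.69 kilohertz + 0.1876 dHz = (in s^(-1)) 1.969e+04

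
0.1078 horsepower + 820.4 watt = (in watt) 900.8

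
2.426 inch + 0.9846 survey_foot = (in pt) 1025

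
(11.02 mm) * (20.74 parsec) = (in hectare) 7.052e+11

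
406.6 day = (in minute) 5.855e+05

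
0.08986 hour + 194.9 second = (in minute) 8.64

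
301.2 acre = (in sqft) 1.312e+07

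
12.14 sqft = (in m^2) 1.128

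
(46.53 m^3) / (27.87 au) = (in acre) 2.758e-15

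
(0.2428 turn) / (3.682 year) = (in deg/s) 7.528e-07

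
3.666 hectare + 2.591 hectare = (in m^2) 6.257e+04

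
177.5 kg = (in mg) 1.775e+08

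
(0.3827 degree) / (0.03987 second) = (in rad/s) 0.1675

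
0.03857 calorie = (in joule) 0.1614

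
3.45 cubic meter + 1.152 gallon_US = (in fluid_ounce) 1.168e+05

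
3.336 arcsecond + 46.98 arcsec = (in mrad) 0.2439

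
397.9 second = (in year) 1.262e-05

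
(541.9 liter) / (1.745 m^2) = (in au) 2.076e-12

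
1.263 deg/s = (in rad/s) 0.02204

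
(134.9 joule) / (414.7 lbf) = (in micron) 7.313e+04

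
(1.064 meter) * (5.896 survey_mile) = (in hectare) 1.01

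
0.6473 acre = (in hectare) 0.262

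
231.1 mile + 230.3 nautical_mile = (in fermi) 7.984e+20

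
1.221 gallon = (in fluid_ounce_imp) 162.7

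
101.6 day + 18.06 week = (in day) 228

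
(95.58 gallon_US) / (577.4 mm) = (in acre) 0.0001548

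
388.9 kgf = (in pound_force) 857.4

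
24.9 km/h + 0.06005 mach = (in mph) 61.21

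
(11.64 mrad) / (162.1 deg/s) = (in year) 1.305e-10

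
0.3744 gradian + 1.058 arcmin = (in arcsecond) 1277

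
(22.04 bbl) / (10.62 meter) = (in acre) 8.153e-05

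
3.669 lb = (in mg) 1.664e+06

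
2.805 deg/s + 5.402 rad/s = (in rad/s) 5.451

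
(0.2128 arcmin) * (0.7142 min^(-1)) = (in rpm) 7.036e-06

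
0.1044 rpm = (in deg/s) 0.6264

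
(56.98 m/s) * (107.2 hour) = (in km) 2.199e+04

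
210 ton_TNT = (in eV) 5.484e+30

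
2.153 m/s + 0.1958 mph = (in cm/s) 224.1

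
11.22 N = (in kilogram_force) 1.144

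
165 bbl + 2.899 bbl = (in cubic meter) 26.69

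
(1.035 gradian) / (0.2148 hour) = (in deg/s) 0.001205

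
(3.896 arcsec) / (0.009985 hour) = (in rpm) 5.018e-06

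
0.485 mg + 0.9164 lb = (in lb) 0.9164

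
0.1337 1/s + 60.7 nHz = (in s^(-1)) 0.1337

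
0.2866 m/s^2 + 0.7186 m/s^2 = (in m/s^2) 1.005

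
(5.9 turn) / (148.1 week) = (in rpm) 3.952e-06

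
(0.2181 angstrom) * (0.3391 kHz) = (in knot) 1.438e-08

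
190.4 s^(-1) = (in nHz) 1.904e+11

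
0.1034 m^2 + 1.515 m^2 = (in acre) 0.0003999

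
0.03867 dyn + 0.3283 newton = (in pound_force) 0.0738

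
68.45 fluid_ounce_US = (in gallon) 0.5348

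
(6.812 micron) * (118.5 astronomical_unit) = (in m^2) 1.208e+08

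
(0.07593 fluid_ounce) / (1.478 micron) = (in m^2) 1.519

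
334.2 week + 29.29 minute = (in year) 6.409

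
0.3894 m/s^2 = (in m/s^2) 0.3894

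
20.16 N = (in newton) 20.16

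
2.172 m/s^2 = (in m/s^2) 2.172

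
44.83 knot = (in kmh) 83.03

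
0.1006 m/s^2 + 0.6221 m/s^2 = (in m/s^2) 0.7227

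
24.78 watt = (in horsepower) 0.03323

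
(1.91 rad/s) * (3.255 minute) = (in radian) 373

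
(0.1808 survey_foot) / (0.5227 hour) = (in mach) 8.601e-08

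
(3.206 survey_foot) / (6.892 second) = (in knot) 0.2756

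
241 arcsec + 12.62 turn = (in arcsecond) 1.636e+07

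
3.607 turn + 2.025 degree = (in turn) 3.613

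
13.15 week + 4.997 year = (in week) 273.7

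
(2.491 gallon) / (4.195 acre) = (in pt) 0.001574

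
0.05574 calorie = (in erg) 2.332e+06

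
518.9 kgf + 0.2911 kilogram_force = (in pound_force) 1145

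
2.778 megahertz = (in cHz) 2.778e+08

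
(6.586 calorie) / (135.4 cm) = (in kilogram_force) 2.075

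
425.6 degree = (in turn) 1.182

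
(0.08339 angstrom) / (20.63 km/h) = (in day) 1.684e-17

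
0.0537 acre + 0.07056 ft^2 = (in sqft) 2339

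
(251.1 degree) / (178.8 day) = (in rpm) 2.709e-06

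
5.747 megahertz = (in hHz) 5.747e+04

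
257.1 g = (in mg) 2.571e+05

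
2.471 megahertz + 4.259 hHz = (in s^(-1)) 2.471e+06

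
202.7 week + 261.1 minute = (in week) 202.7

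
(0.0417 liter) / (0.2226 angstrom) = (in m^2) 1.873e+06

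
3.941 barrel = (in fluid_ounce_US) 2.119e+04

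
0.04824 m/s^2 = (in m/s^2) 0.04824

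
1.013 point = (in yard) 0.0003908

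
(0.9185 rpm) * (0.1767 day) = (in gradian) 9.348e+04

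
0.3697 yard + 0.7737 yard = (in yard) 1.143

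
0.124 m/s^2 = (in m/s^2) 0.124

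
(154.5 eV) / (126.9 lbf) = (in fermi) 4.385e-05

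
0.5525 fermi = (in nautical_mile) 2.983e-19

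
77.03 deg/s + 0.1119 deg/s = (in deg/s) 77.14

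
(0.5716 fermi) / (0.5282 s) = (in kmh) 3.896e-15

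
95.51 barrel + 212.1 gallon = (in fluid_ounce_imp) 5.627e+05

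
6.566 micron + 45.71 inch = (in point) 3291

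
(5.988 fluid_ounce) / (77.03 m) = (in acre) 5.681e-10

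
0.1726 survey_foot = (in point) 149.1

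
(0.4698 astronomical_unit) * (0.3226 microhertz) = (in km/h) 8.162e+04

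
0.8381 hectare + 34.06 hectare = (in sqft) 3.756e+06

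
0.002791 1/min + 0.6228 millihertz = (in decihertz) 0.006693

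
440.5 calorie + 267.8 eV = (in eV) 1.15e+22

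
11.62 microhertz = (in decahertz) 1.162e-06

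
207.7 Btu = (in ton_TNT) 5.237e-05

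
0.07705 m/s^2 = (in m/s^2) 0.07705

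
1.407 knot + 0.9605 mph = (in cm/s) 115.3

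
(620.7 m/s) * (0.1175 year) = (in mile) 1.429e+06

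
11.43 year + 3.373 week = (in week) 599.4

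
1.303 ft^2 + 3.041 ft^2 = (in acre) 9.972e-05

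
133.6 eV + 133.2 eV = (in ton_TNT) 1.022e-26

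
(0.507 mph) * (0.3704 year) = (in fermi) 2.647e+21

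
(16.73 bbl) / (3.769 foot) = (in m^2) 2.315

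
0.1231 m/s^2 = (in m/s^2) 0.1231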